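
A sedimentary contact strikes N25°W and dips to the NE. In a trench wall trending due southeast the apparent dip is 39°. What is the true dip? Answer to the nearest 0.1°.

67.1°

β = acute angle between strike N25°W and section due southeast = 20°.
tan δ = tan α / sin β = tan 39° / sin 20° = 0.8098 / 0.3420 = 2.3677
δ = arctan(2.3677) = 67.10°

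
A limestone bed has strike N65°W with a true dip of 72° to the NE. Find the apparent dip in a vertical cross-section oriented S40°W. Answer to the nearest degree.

Angle between strike (N65°W) and section (S40°W): β = 75°.
tan(apparent dip) = tan 72° · sin 75° = 2.9728
α = arctan(2.9728) = 71.41°

71°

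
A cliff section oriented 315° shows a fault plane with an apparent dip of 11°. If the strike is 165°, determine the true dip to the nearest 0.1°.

21.2°

β = acute angle between strike 165° and section 315° = 30°.
tan δ = tan α / sin β = tan 11° / sin 30° = 0.1944 / 0.5000 = 0.3888
δ = arctan(0.3888) = 21.24°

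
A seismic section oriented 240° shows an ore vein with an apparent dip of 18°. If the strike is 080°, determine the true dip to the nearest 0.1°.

43.5°

β = acute angle between strike 080° and section 240° = 20°.
tan δ = tan α / sin β = tan 18° / sin 20° = 0.3249 / 0.3420 = 0.9500
δ = arctan(0.9500) = 43.53°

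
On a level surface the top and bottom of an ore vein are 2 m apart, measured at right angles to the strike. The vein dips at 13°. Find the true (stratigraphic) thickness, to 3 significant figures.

0.450 m

True thickness t = w · sin(dip) = 2 × sin 13°
t = 2 × 0.2250 = 0.450 m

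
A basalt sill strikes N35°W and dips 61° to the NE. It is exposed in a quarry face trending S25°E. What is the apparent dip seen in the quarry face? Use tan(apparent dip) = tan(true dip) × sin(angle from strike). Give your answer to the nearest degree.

17°

Angle between strike (N35°W) and section (S25°E): β = 10°.
tan(apparent dip) = tan 61° · sin 10° = 0.3133
α = arctan(0.3133) = 17.39°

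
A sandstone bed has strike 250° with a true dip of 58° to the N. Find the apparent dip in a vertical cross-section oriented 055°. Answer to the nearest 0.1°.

The section lies 15° from the strike.
tan α = tan 58° × sin 15° = 1.6003 × 0.2588 = 0.4142
apparent dip = arctan 0.4142 = 22.50°

22.5°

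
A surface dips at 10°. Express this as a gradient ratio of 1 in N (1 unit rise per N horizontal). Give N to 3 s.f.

1 in 5.67

1 : N means tan θ = 1/N, so N = 1/tan 10° = 1/0.1763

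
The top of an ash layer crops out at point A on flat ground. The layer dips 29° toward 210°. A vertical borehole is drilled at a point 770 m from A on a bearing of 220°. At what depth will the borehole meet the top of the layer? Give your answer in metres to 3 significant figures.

420 m

The hole lies 10° from the dip direction, so the down-dip offset is 770 × cos 10° = 758.30 m.
Depth = down-dip offset × tan(dip) = 758.30 × tan 29° = 758.30 × 0.5543
Depth = 420.33 m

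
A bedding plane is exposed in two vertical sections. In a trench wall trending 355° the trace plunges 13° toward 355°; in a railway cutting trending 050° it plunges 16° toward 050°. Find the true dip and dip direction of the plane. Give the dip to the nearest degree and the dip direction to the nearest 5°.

true dip 17°, dip direction 035°

Represent each trace as a vector plunging at its apparent dip toward its trend (east-north-up frame): v₁ = (-0.085, 0.971, -0.225), v₂ = (0.736, 0.618, -0.276).
Cross product v₁ × v₂ gives the pole to the plane: n ∝ (0.129, 0.189, 0.767).
True dip = arccos(n_z / |n|) = arccos(0.9584) = 16.6°.
The horizontal component of n points toward azimuth atan2(n_x, n_y) = 34°, the dip direction.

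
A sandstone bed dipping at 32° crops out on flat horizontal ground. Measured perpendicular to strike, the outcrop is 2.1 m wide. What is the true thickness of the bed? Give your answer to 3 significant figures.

1.11 m

True thickness t = w · sin(dip) = 2.1 × sin 32°
t = 2.1 × 0.5299 = 1.113 m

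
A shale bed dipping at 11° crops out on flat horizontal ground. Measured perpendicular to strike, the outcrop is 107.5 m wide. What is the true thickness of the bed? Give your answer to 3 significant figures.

20.5 m

True thickness t = w · sin(dip) = 107.5 × sin 11°
t = 107.5 × 0.1908 = 20.512 m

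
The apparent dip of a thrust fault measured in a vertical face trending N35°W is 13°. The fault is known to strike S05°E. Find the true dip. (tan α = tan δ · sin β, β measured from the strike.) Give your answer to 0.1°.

β = acute angle between strike S05°E and section N35°W = 30°.
tan δ = tan α / sin β = tan 13° / sin 30° = 0.2309 / 0.5000 = 0.4617
true dip = arctan 0.4617 = 24.78°

24.8°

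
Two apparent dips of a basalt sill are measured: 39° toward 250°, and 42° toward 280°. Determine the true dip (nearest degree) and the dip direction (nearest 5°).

true dip 42°, dip direction 275°

Each apparent-dip line lies in the plane. As unit vectors (x east, y north, z up), v₁ plunges 39°→250° and v₂ plunges 42°→280°.
Cross product v₁ × v₂ gives the pole to the plane: n ∝ (-0.259, 0.028, 0.289).
True dip = arccos(n_z / |n|) = arccos(0.7424) = 42.1°.
Dip direction = atan2(-0.259, 0.028) = 276° (azimuth of n's horizontal projection).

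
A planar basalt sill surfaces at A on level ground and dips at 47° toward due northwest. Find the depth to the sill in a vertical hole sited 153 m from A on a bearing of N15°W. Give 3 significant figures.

142 m

The hole lies 30° from the dip direction, so the down-dip offset is 153 × cos 30° = 132.50 m.
Depth = down-dip offset × tan(dip) = 132.50 × tan 47° = 132.50 × 1.0724
Depth = 142.09 m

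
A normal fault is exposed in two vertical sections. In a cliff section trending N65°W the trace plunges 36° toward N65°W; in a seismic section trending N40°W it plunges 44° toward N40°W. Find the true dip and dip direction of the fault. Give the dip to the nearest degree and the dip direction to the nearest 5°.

true dip 46°, dip direction 340°

The two traces are lines in the plane: v₁ = (sin 295°·cos 36°, cos 295°·cos 36°, −sin 36°), v₂ = (sin 320°·cos 44°, cos 320°·cos 44°, −sin 44°).
Cross product v₁ × v₂ gives the pole to the plane: n ∝ (-0.086, 0.238, 0.246).
True dip = arccos(n_z / |n|) = arccos(0.6974) = 45.8°.
Dip direction = atan2(-0.086, 0.238) = 340° (azimuth of n's horizontal projection).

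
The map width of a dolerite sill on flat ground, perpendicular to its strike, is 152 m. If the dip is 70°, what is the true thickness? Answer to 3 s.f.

True thickness t = w · sin(dip) = 152 × sin 70°
t = 152 × 0.9397 = 142.833 m

143 m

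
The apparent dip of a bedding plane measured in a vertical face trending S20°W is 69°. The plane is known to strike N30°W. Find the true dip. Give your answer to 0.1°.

β = acute angle between strike N30°W and section S20°W = 50°.
tan δ = tan α / sin β = tan 69° / sin 50° = 2.6051 / 0.7660 = 3.4007
true dip = arctan 3.4007 = 73.61°

73.6°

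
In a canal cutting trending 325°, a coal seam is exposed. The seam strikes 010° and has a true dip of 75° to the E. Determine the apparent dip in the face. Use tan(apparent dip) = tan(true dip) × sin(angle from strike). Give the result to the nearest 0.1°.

69.2°

The strike is 010° and the section trends 325°; the acute angle between them is β = 45°.
tan(apparent dip) = tan 75° · sin 45° = 2.6390
apparent dip = arctan 2.6390 = 69.25°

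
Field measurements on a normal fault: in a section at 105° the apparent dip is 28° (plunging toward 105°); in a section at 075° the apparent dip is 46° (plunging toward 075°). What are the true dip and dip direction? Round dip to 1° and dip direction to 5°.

true dip 52°, dip direction 040°

Represent each trace as a vector plunging at its apparent dip toward its trend (east-north-up frame): v₁ = (0.853, -0.229, -0.469), v₂ = (0.671, 0.180, -0.719).
The plane normal is n = v₁ × v₂ ∝ (0.249, 0.298, 0.307).
Dip δ = arctan(|n_h|/n_z) = arctan(0.389/0.307) = 51.7°.
The horizontal component of n points toward azimuth atan2(n_x, n_y) = 40°, the dip direction.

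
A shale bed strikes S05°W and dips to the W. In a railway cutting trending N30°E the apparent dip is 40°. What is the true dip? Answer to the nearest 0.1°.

The section is 25° from the strike.
tan(true dip) = tan 40° / sin 25° = 1.9855
δ = arctan(1.9855) = 63.27°

63.3°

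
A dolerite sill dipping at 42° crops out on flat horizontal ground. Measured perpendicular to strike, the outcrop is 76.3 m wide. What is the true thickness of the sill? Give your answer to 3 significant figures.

True thickness t = w · sin(dip) = 76.3 × sin 42°
t = 76.3 × 0.6691 = 51.055 m

51.1 m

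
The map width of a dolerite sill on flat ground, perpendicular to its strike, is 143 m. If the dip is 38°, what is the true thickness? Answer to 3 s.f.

True thickness t = w · sin(dip) = 143 × sin 38°
t = 143 × 0.6157 = 88.040 m

88.0 m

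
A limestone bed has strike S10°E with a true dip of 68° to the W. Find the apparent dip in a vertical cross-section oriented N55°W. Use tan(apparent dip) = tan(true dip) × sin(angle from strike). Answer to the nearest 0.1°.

The section lies 45° from the strike.
tan α = tan 68° × sin 45° = 2.4751 × 0.7071 = 1.7502
apparent dip = arctan 1.7502 = 60.26°

60.3°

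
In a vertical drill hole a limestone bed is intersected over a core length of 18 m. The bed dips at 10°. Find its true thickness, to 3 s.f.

17.7 m

True thickness t = h · cos(dip) = 18 × cos 10°
t = 18 × 0.9848 = 17.727 m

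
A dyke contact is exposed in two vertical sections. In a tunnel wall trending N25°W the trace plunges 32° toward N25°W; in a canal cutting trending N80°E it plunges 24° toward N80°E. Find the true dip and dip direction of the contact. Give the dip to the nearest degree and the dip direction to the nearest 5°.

Represent each trace as a vector plunging at its apparent dip toward its trend (east-north-up frame): v₁ = (-0.358, 0.769, -0.530), v₂ = (0.900, 0.159, -0.407).
Cross product v₁ × v₂ gives the pole to the plane: n ∝ (0.229, 0.623, 0.748).
Dip δ = arctan(|n_h|/n_z) = arctan(0.663/0.748) = 41.5°.
Dip direction = atan2(0.229, 0.623) = 20° (azimuth of n's horizontal projection).

true dip 42°, dip direction 020°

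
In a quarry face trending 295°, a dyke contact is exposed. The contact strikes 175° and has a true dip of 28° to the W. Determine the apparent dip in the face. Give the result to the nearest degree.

The strike is 175° and the section trends 295°; the acute angle between them is β = 60°.
tan α = tan 28° × sin 60° = 0.5317 × 0.8660 = 0.4605
apparent dip = arctan 0.4605 = 24.72°

25°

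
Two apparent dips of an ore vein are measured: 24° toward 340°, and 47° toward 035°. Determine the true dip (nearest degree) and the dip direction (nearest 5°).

true dip 48°, dip direction 045°

The two traces are lines in the plane: v₁ = (sin 340°·cos 24°, cos 340°·cos 24°, −sin 24°), v₂ = (sin 35°·cos 47°, cos 35°·cos 47°, −sin 47°).
Cross product v₁ × v₂ gives the pole to the plane: n ∝ (0.401, 0.388, 0.510).
tan δ = √(n_x²+n_y²)/n_z = 0.557/0.510, so δ = 47.5°.
Dip direction = azimuth of (n_x, n_y) = atan2(0.401, 0.388) = 46°.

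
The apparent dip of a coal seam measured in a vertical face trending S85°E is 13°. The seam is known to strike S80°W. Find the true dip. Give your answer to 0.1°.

β = acute angle between strike S80°W and section S85°E = 15°.
tan(true dip) = tan 13° / sin 15° = 0.8920
δ = arctan(0.8920) = 41.73°

41.7°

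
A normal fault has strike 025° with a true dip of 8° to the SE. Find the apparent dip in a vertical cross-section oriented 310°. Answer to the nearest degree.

The section lies 75° from the strike.
tan(apparent dip) = tan 8° · sin 75° = 0.1358
apparent dip = arctan 0.1358 = 7.73°

8°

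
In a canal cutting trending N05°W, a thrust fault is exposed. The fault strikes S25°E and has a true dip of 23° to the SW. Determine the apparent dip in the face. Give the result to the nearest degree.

8°

The strike is S25°E and the section trends N05°W; the acute angle between them is β = 20°.
tan(apparent dip) = tan 23° · sin 20° = 0.1452
α = arctan(0.1452) = 8.26°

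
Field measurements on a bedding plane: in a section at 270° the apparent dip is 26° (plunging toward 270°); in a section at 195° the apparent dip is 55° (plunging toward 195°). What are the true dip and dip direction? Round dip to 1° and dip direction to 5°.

The two traces are lines in the plane: v₁ = (sin 270°·cos 26°, cos 270°·cos 26°, −sin 26°), v₂ = (sin 195°·cos 55°, cos 195°·cos 55°, −sin 55°).
n = v₁ × v₂ = (-0.243, -0.671, 0.498) (taken with n_z > 0).
Dip δ = arctan(|n_h|/n_z) = arctan(0.714/0.498) = 55.1°.
The horizontal component of n points toward azimuth atan2(n_x, n_y) = 200°, the dip direction.

true dip 55°, dip direction 200°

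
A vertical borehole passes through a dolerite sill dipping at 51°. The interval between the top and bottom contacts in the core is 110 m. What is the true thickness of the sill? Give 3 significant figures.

True thickness t = h · cos(dip) = 110 × cos 51°
t = 110 × 0.6293 = 69.225 m

69.2 m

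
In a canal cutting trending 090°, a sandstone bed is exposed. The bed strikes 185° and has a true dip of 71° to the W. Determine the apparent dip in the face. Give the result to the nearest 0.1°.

Angle between strike (185°) and section (090°): β = 85°.
tan α = tan 71° × sin 85° = 2.9042 × 0.9962 = 2.8932
α = arctan(2.8932) = 70.93°

70.9°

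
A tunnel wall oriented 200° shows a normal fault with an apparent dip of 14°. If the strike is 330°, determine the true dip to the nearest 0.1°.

18.0°

The section is 50° from the strike.
tan δ = tan α / sin β = tan 14° / sin 50° = 0.2493 / 0.7660 = 0.3255
true dip = arctan 0.3255 = 18.03°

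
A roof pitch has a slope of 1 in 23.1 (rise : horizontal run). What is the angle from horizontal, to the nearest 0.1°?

tan θ = 1/23.1 = 0.0433
θ = arctan(0.0433) = 2.48°

2.5°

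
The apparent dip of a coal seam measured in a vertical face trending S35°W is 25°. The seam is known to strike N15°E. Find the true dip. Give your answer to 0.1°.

53.7°

β = acute angle between strike N15°E and section S35°W = 20°.
tan(true dip) = tan 25° / sin 20° = 1.3634
true dip = arctan 1.3634 = 53.74°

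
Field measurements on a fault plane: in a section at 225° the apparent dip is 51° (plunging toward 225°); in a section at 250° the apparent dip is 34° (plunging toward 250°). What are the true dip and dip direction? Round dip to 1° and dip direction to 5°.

true dip 58°, dip direction 185°

Represent each trace as a vector plunging at its apparent dip toward its trend (east-north-up frame): v₁ = (-0.445, -0.445, -0.777), v₂ = (-0.779, -0.284, -0.559).
Cross product v₁ × v₂ gives the pole to the plane: n ∝ (-0.028, -0.357, 0.220).
True dip = arccos(n_z / |n|) = arccos(0.5247) = 58.4°.
The horizontal component of n points toward azimuth atan2(n_x, n_y) = 185°, the dip direction.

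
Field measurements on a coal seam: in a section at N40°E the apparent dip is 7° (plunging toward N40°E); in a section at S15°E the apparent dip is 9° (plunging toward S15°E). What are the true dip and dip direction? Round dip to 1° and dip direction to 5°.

The two traces are lines in the plane: v₁ = (sin 40°·cos 7°, cos 40°·cos 7°, −sin 7°), v₂ = (sin 165°·cos 9°, cos 165°·cos 9°, −sin 9°).
n = v₁ × v₂ = (0.235, -0.069, 0.803) (taken with n_z > 0).
True dip = arccos(n_z / |n|) = arccos(0.9565) = 17.0°.
The horizontal component of n points toward azimuth atan2(n_x, n_y) = 106°, the dip direction.

true dip 17°, dip direction 105°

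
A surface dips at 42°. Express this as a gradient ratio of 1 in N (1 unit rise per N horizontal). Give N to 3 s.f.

1 in 1.11

1 : N means tan θ = 1/N, so N = 1/tan 42° = 1/0.9004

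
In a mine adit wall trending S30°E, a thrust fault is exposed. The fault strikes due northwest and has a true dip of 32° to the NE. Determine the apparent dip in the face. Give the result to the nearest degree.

The strike is due northwest and the section trends S30°E; the acute angle between them is β = 15°.
tan α = tan 32° × sin 15° = 0.6249 × 0.2588 = 0.1617
α = arctan(0.1617) = 9.19°

9°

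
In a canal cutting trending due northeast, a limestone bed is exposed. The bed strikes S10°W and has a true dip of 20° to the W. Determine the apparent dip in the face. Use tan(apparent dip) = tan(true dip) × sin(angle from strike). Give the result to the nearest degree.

12°

The strike is S10°W and the section trends due northeast; the acute angle between them is β = 35°.
tan(apparent dip) = tan 20° · sin 35° = 0.2088
apparent dip = arctan 0.2088 = 11.79°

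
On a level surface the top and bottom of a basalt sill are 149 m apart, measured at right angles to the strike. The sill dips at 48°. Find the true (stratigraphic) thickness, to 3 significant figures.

True thickness t = w · sin(dip) = 149 × sin 48°
t = 149 × 0.7431 = 110.729 m

111 m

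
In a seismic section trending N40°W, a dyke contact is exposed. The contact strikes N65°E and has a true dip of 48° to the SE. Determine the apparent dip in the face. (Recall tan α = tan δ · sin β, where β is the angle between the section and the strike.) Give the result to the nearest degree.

The strike is N65°E and the section trends N40°W; the acute angle between them is β = 75°.
tan(apparent dip) = tan 48° · sin 75° = 1.0728
apparent dip = arctan 1.0728 = 47.01°

47°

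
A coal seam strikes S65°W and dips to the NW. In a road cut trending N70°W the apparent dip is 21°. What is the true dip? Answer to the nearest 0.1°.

β = acute angle between strike S65°W and section N70°W = 45°.
tan(true dip) = tan 21° / sin 45° = 0.5429
δ = arctan(0.5429) = 28.50°

28.5°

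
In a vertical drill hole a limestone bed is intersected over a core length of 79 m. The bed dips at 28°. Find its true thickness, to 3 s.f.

69.8 m

True thickness t = h · cos(dip) = 79 × cos 28°
t = 79 × 0.8829 = 69.753 m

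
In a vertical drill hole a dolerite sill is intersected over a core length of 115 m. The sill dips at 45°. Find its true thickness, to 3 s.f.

True thickness t = h · cos(dip) = 115 × cos 45°
t = 115 × 0.7071 = 81.317 m

81.3 m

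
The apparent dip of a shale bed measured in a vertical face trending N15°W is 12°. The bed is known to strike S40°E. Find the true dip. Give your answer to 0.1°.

β = acute angle between strike S40°E and section N15°W = 25°.
tan(true dip) = tan 12° / sin 25° = 0.5030
true dip = arctan 0.5030 = 26.70°

26.7°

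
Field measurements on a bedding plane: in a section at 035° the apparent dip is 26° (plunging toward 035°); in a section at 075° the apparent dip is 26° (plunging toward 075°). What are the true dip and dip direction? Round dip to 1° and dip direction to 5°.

Represent each trace as a vector plunging at its apparent dip toward its trend (east-north-up frame): v₁ = (0.516, 0.736, -0.438), v₂ = (0.868, 0.233, -0.438).
n = v₁ × v₂ = (0.221, 0.155, 0.519) (taken with n_z > 0).
True dip = arccos(n_z / |n|) = arccos(0.8876) = 27.4°.
Dip direction = azimuth of (n_x, n_y) = atan2(0.221, 0.155) = 55°.

true dip 27°, dip direction 055°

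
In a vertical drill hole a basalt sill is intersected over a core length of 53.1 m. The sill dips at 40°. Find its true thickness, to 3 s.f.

40.7 m

True thickness t = h · cos(dip) = 53.1 × cos 40°
t = 53.1 × 0.7660 = 40.677 m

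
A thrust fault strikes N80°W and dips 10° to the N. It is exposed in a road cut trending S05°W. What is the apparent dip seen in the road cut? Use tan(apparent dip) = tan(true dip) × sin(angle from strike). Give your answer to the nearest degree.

The section lies 85° from the strike.
tan α = tan 10° × sin 85° = 0.1763 × 0.9962 = 0.1757
α = arctan(0.1757) = 9.96°

10°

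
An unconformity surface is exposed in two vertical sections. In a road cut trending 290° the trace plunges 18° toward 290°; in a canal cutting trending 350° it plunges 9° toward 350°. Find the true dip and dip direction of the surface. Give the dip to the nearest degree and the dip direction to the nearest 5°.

Each apparent-dip line lies in the plane. As unit vectors (x east, y north, z up), v₁ plunges 18°→290° and v₂ plunges 9°→350°.
The plane normal is n = v₁ × v₂ ∝ (-0.250, 0.087, 0.813).
True dip = arccos(n_z / |n|) = arccos(0.9510) = 18.0°.
Dip direction = azimuth of (n_x, n_y) = atan2(-0.250, 0.087) = 289°.

true dip 18°, dip direction 290°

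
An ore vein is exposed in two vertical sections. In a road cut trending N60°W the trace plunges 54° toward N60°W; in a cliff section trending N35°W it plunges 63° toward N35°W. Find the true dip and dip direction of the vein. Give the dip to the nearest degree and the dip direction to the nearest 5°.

true dip 65°, dip direction 350°

Represent each trace as a vector plunging at its apparent dip toward its trend (east-north-up frame): v₁ = (-0.509, 0.294, -0.809), v₂ = (-0.260, 0.372, -0.891).
n = v₁ × v₂ = (-0.039, 0.243, 0.113) (taken with n_z > 0).
tan δ = √(n_x²+n_y²)/n_z = 0.246/0.113, so δ = 65.4°.
Dip direction = azimuth of (n_x, n_y) = atan2(-0.039, 0.243) = 351°.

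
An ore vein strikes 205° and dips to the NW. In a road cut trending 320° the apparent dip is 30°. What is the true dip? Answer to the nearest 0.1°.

β = acute angle between strike 205° and section 320° = 65°.
tan(true dip) = tan 30° / sin 65° = 0.6370
δ = arctan(0.6370) = 32.50°

32.5°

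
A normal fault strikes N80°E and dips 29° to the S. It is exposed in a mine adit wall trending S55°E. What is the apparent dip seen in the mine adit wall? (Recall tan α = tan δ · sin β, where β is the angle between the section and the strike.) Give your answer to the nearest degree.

21°

The strike is N80°E and the section trends S55°E; the acute angle between them is β = 45°.
tan α = tan 29° × sin 45° = 0.5543 × 0.7071 = 0.3920
α = arctan(0.3920) = 21.40°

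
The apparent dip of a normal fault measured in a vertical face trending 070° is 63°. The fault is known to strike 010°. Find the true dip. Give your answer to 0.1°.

β = acute angle between strike 010° and section 070° = 60°.
tan(true dip) = tan 63° / sin 60° = 2.2662
δ = arctan(2.2662) = 66.19°

66.2°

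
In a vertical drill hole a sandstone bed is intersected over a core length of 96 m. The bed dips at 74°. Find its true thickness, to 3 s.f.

26.5 m

True thickness t = h · cos(dip) = 96 × cos 74°
t = 96 × 0.2756 = 26.461 m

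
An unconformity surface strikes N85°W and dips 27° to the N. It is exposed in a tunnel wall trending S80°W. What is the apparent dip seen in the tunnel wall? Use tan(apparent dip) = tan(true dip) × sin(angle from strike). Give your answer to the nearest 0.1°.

7.5°

The section lies 15° from the strike.
tan α = tan 27° × sin 15° = 0.5095 × 0.2588 = 0.1319
apparent dip = arctan 0.1319 = 7.51°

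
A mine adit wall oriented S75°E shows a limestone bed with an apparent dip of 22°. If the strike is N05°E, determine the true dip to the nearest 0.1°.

22.3°

β = acute angle between strike N05°E and section S75°E = 80°.
tan(true dip) = tan 22° / sin 80° = 0.4103
δ = arctan(0.4103) = 22.31°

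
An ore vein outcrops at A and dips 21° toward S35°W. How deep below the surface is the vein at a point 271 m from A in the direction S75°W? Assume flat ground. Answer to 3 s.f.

79.7 m

The hole lies 40° from the dip direction, so the down-dip offset is 271 × cos 40° = 207.60 m.
Depth = down-dip offset × tan(dip) = 207.60 × tan 21° = 207.60 × 0.3839
Depth = 79.69 m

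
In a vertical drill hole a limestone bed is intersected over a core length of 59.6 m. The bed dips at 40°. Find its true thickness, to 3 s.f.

True thickness t = h · cos(dip) = 59.6 × cos 40°
t = 59.6 × 0.7660 = 45.656 m

45.7 m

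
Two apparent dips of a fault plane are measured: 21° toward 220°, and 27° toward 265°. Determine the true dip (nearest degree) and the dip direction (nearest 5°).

Each apparent-dip line lies in the plane. As unit vectors (x east, y north, z up), v₁ plunges 21°→220° and v₂ plunges 27°→265°.
n = v₁ × v₂ = (-0.297, -0.046, 0.588) (taken with n_z > 0).
tan δ = √(n_x²+n_y²)/n_z = 0.300/0.588, so δ = 27.0°.
Dip direction = atan2(-0.297, -0.046) = 261° (azimuth of n's horizontal projection).

true dip 27°, dip direction 260°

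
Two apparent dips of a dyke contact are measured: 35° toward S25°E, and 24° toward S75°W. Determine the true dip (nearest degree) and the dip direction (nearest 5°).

true dip 42°, dip direction 195°

The two traces are lines in the plane: v₁ = (sin 155°·cos 35°, cos 155°·cos 35°, −sin 35°), v₂ = (sin 255°·cos 24°, cos 255°·cos 24°, −sin 24°).
Cross product v₁ × v₂ gives the pole to the plane: n ∝ (-0.166, -0.647, 0.737).
Dip δ = arctan(|n_h|/n_z) = arctan(0.668/0.737) = 42.2°.
Dip direction = atan2(-0.166, -0.647) = 194° (azimuth of n's horizontal projection).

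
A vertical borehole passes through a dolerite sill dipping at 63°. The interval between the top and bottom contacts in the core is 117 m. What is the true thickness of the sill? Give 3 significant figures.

True thickness t = h · cos(dip) = 117 × cos 63°
t = 117 × 0.4540 = 53.117 m

53.1 m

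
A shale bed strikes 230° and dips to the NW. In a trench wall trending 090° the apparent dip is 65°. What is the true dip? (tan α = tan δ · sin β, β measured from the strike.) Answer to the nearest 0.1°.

The section is 40° from the strike.
tan(true dip) = tan 65° / sin 40° = 3.3363
true dip = arctan 3.3363 = 73.31°

73.3°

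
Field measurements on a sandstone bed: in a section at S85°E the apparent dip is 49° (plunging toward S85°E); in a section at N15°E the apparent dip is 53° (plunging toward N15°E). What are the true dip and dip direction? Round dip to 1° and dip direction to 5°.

The two traces are lines in the plane: v₁ = (sin 95°·cos 49°, cos 95°·cos 49°, −sin 49°), v₂ = (sin 15°·cos 53°, cos 15°·cos 53°, −sin 53°).
n = v₁ × v₂ = (0.484, 0.404, 0.389) (taken with n_z > 0).
Dip δ = arctan(|n_h|/n_z) = arctan(0.631/0.389) = 58.4°.
The horizontal component of n points toward azimuth atan2(n_x, n_y) = 50°, the dip direction.

true dip 58°, dip direction 050°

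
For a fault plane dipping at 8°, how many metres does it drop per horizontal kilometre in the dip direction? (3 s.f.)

141 m

drop per km = 1000 × tan 8° = 1000 × 0.1405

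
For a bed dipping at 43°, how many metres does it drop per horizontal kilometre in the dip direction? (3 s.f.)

drop per km = 1000 × tan 43° = 1000 × 0.9325

933 m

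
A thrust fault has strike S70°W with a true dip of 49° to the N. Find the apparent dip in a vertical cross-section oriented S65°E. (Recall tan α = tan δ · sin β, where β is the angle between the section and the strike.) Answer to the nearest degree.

39°

The strike is S70°W and the section trends S65°E; the acute angle between them is β = 45°.
tan(apparent dip) = tan 49° · sin 45° = 0.8134
apparent dip = arctan 0.8134 = 39.13°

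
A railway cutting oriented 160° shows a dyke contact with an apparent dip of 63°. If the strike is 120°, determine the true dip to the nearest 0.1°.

β = acute angle between strike 120° and section 160° = 40°.
tan δ = tan α / sin β = tan 63° / sin 40° = 1.9626 / 0.6428 = 3.0533
δ = arctan(3.0533) = 71.87°

71.9°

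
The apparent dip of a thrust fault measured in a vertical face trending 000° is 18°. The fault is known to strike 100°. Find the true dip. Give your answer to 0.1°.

18.3°

The section is 80° from the strike.
tan(true dip) = tan 18° / sin 80° = 0.3299
true dip = arctan 0.3299 = 18.26°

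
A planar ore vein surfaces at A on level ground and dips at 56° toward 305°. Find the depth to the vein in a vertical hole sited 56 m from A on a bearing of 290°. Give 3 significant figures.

80.2 m

The hole lies 15° from the dip direction, so the down-dip offset is 56 × cos 15° = 54.09 m.
Depth = down-dip offset × tan(dip) = 54.09 × tan 56° = 54.09 × 1.4826
Depth = 80.19 m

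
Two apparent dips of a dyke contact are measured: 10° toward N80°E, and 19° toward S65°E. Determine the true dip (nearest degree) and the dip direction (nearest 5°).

true dip 21°, dip direction 145°

Each apparent-dip line lies in the plane. As unit vectors (x east, y north, z up), v₁ plunges 10°→N80°E and v₂ plunges 19°→S65°E.
Cross product v₁ × v₂ gives the pole to the plane: n ∝ (0.125, -0.167, 0.534).
Dip δ = arctan(|n_h|/n_z) = arctan(0.209/0.534) = 21.3°.
The horizontal component of n points toward azimuth atan2(n_x, n_y) = 143°, the dip direction.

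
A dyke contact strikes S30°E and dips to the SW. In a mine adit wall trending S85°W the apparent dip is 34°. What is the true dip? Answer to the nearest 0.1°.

36.7°

β = acute angle between strike S30°E and section S85°W = 65°.
tan δ = tan α / sin β = tan 34° / sin 65° = 0.6745 / 0.9063 = 0.7442
δ = arctan(0.7442) = 36.66°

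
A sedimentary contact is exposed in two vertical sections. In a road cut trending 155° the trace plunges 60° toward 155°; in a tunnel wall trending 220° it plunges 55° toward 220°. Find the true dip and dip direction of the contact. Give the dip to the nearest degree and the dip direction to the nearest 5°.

Represent each trace as a vector plunging at its apparent dip toward its trend (east-north-up frame): v₁ = (0.211, -0.453, -0.866), v₂ = (-0.369, -0.439, -0.819).
Cross product v₁ × v₂ gives the pole to the plane: n ∝ (0.009, -0.492, 0.260).
True dip = arccos(n_z / |n|) = arccos(0.4668) = 62.2°.
Dip direction = atan2(0.009, -0.492) = 179° (azimuth of n's horizontal projection).

true dip 62°, dip direction 180°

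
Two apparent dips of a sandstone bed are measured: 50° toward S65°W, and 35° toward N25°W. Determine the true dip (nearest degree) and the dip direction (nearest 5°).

true dip 54°, dip direction 275°

Represent each trace as a vector plunging at its apparent dip toward its trend (east-north-up frame): v₁ = (-0.583, -0.272, -0.766), v₂ = (-0.346, 0.742, -0.574).
n = v₁ × v₂ = (-0.725, 0.069, 0.527) (taken with n_z > 0).
tan δ = √(n_x²+n_y²)/n_z = 0.728/0.527, so δ = 54.1°.
The horizontal component of n points toward azimuth atan2(n_x, n_y) = 275°, the dip direction.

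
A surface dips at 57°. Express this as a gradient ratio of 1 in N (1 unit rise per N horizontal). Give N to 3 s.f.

1 : N means tan θ = 1/N, so N = 1/tan 57° = 1/1.5399

1 in 0.649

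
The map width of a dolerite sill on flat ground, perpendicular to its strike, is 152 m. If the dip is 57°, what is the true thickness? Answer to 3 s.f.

127 m

True thickness t = w · sin(dip) = 152 × sin 57°
t = 152 × 0.8387 = 127.478 m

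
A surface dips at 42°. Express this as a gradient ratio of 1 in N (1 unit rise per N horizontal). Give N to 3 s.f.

1 : N means tan θ = 1/N, so N = 1/tan 42° = 1/0.9004

1 in 1.11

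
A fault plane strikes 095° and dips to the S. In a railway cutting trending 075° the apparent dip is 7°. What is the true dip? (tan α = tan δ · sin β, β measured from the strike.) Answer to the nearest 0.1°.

β = acute angle between strike 095° and section 075° = 20°.
tan(true dip) = tan 7° / sin 20° = 0.3590
true dip = arctan 0.3590 = 19.75°

19.7°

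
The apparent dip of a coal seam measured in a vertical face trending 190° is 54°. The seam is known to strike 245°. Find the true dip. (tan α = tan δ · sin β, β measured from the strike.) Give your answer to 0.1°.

59.2°

The section is 55° from the strike.
tan δ = tan α / sin β = tan 54° / sin 55° = 1.3764 / 0.8192 = 1.6803
true dip = arctan 1.6803 = 59.24°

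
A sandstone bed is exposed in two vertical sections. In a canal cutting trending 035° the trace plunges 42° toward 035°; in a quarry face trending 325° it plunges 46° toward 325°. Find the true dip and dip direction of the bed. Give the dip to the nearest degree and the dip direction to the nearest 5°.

Each apparent-dip line lies in the plane. As unit vectors (x east, y north, z up), v₁ plunges 42°→035° and v₂ plunges 46°→325°.
Cross product v₁ × v₂ gives the pole to the plane: n ∝ (-0.057, 0.573, 0.485).
Dip δ = arctan(|n_h|/n_z) = arctan(0.576/0.485) = 49.9°.
Dip direction = azimuth of (n_x, n_y) = atan2(-0.057, 0.573) = 354°.

true dip 50°, dip direction 355°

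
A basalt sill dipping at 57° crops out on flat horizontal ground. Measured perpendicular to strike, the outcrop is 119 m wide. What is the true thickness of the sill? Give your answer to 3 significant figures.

99.8 m

True thickness t = w · sin(dip) = 119 × sin 57°
t = 119 × 0.8387 = 99.802 m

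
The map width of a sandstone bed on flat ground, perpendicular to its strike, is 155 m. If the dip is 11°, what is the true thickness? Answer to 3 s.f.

True thickness t = w · sin(dip) = 155 × sin 11°
t = 155 × 0.1908 = 29.575 m

29.6 m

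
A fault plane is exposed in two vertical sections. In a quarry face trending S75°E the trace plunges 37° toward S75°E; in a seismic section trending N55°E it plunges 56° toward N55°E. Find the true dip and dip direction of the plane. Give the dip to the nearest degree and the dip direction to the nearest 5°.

true dip 56°, dip direction 045°

The two traces are lines in the plane: v₁ = (sin 105°·cos 37°, cos 105°·cos 37°, −sin 37°), v₂ = (sin 55°·cos 56°, cos 55°·cos 56°, −sin 56°).
The plane normal is n = v₁ × v₂ ∝ (0.364, 0.364, 0.342).
Dip δ = arctan(|n_h|/n_z) = arctan(0.515/0.342) = 56.4°.
Dip direction = atan2(0.364, 0.364) = 45° (azimuth of n's horizontal projection).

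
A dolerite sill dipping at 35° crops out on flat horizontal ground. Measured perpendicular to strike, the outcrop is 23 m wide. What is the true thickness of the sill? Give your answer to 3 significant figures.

13.2 m

True thickness t = w · sin(dip) = 23 × sin 35°
t = 23 × 0.5736 = 13.192 m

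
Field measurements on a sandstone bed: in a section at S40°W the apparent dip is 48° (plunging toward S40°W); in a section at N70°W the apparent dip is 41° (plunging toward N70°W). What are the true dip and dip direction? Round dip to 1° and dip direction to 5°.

true dip 51°, dip direction 245°

Each apparent-dip line lies in the plane. As unit vectors (x east, y north, z up), v₁ plunges 48°→S40°W and v₂ plunges 41°→N70°W.
n = v₁ × v₂ = (-0.528, -0.245, 0.475) (taken with n_z > 0).
tan δ = √(n_x²+n_y²)/n_z = 0.582/0.475, so δ = 50.8°.
Dip direction = azimuth of (n_x, n_y) = atan2(-0.528, -0.245) = 245°.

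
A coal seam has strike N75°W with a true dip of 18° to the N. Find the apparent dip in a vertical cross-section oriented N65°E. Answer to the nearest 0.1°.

The section lies 40° from the strike.
tan α = tan 18° × sin 40° = 0.3249 × 0.6428 = 0.2089
α = arctan(0.2089) = 11.80°

11.8°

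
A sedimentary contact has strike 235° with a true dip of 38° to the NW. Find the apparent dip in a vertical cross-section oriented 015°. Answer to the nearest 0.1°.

The strike is 235° and the section trends 015°; the acute angle between them is β = 40°.
tan(apparent dip) = tan 38° · sin 40° = 0.5022
α = arctan(0.5022) = 26.67°

26.7°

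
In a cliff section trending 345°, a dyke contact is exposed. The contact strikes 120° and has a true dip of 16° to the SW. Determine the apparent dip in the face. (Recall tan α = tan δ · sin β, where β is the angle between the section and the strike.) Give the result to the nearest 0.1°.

Angle between strike (120°) and section (345°): β = 45°.
tan α = tan 16° × sin 45° = 0.2867 × 0.7071 = 0.2028
apparent dip = arctan 0.2028 = 11.46°

11.5°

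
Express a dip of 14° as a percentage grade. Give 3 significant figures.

24.9%

grade % = 100 × tan 14° = 100 × 0.2493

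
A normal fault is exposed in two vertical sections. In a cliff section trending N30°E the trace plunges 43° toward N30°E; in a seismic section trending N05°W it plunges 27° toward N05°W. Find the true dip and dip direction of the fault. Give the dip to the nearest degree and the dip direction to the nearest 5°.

true dip 46°, dip direction 055°

Represent each trace as a vector plunging at its apparent dip toward its trend (east-north-up frame): v₁ = (0.366, 0.633, -0.682), v₂ = (-0.078, 0.888, -0.454).
The plane normal is n = v₁ × v₂ ∝ (0.318, 0.219, 0.374).
Dip δ = arctan(|n_h|/n_z) = arctan(0.386/0.374) = 45.9°.
Dip direction = atan2(0.318, 0.219) = 55° (azimuth of n's horizontal projection).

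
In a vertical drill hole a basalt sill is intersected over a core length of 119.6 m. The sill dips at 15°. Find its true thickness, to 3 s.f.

116 m

True thickness t = h · cos(dip) = 119.6 × cos 15°
t = 119.6 × 0.9659 = 115.525 m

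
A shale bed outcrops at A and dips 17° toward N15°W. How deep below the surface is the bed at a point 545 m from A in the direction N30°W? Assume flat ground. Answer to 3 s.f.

161 m

The hole lies 15° from the dip direction, so the down-dip offset is 545 × cos 15° = 526.43 m.
Depth = down-dip offset × tan(dip) = 526.43 × tan 17° = 526.43 × 0.3057
Depth = 160.95 m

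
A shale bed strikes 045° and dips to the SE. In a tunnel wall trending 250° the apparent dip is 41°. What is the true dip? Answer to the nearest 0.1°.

64.1°

β = acute angle between strike 045° and section 250° = 25°.
tan(true dip) = tan 41° / sin 25° = 2.0569
true dip = arctan 2.0569 = 64.07°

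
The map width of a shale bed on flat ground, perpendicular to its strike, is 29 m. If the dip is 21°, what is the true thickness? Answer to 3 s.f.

10.4 m

True thickness t = w · sin(dip) = 29 × sin 21°
t = 29 × 0.3584 = 10.393 m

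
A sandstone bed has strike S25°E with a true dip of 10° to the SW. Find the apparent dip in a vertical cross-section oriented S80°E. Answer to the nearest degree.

The strike is S25°E and the section trends S80°E; the acute angle between them is β = 55°.
tan α = tan 10° × sin 55° = 0.1763 × 0.8192 = 0.1444
α = arctan(0.1444) = 8.22°

8°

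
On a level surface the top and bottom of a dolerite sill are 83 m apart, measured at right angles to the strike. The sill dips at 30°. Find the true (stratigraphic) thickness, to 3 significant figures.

True thickness t = w · sin(dip) = 83 × sin 30°
t = 83 × 0.5000 = 41.500 m

41.5 m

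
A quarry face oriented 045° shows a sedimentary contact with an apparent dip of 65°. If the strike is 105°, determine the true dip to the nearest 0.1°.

68.0°

β = acute angle between strike 105° and section 045° = 60°.
tan δ = tan α / sin β = tan 65° / sin 60° = 2.1445 / 0.8660 = 2.4763
δ = arctan(2.4763) = 68.01°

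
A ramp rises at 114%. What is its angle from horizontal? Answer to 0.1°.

tan θ = 114/100 = 1.1400
θ = arctan(1.1400) = 48.74°

48.7°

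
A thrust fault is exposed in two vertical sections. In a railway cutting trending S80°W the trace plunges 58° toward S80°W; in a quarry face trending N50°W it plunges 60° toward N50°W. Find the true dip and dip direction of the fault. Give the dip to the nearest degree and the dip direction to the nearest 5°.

true dip 62°, dip direction 290°

Each apparent-dip line lies in the plane. As unit vectors (x east, y north, z up), v₁ plunges 58°→S80°W and v₂ plunges 60°→N50°W.
n = v₁ × v₂ = (-0.352, 0.127, 0.203) (taken with n_z > 0).
True dip = arccos(n_z / |n|) = arccos(0.4765) = 61.5°.
Dip direction = atan2(-0.352, 0.127) = 290° (azimuth of n's horizontal projection).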